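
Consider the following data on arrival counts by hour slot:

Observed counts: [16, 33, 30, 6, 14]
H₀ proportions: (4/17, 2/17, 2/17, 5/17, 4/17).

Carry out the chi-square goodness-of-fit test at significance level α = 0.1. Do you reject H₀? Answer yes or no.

reject H₀: yes

n = 99; E_i = n·p_i = [23.29, 11.65, 11.65, 29.12, 23.29]
χ² = (16−23.29)²/23.29 + (33−11.65)²/11.65 + (30−11.65)²/11.65 + (6−29.12)²/29.12 + (14−23.29)²/23.29 = 92.4131
df = 4
p-value (upper-tail) = 0.00000
At α=0.1: p < α → reject H₀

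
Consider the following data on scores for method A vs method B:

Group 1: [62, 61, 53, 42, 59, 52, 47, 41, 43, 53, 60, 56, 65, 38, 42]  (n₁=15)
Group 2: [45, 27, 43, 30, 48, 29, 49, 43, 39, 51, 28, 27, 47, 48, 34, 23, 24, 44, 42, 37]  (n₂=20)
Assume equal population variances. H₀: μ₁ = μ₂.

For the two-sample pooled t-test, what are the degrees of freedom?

degrees of freedom = 33

df = n₁ + n₂ − 2 = 15 + 20 − 2 = 33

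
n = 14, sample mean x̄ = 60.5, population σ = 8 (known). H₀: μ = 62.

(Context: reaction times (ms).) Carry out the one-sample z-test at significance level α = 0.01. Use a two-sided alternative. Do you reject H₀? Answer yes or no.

reject H₀: no

SE = σ/√n = 8/√14 = 2.1381
z = (x̄−μ₀)/SE = (60.5−62)/2.1381 = -0.7016
p-value (two-sided) = 0.48295
At α=0.01: p ≥ α → fail to reject H₀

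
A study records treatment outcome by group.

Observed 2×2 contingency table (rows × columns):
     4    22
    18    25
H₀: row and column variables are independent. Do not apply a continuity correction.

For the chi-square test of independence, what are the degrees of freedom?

df = (r−1)(c−1) = (2−1)·(2−1) = 1

degrees of freedom = 1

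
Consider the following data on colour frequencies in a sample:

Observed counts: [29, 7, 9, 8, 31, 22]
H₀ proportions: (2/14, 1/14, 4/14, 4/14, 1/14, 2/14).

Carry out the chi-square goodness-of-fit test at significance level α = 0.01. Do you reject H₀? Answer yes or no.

n = 106; E_i = n·p_i = [15.14, 7.57, 30.29, 30.29, 7.57, 15.14]
χ² = (29−15.14)²/15.14 + (7−7.57)²/7.57 + (9−30.29)²/30.29 + (8−30.29)²/30.29 + (31−7.57)²/7.57 + (22−15.14)²/15.14 = 119.6840
df = 5
p-value (upper-tail) = 0.00000
At α=0.01: p < α → reject H₀

reject H₀: yes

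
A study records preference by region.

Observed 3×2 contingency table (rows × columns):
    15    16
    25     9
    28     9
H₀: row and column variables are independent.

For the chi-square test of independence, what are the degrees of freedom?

degrees of freedom = 2

df = (r−1)(c−1) = (3−1)·(2−1) = 2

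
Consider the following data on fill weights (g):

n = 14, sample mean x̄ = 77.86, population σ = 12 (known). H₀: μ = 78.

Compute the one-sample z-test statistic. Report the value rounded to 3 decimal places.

SE = σ/√n = 12/√14 = 3.2071
z = (x̄−μ₀)/SE = (77.86−78)/3.2071 = -0.0437

test statistic = -0.044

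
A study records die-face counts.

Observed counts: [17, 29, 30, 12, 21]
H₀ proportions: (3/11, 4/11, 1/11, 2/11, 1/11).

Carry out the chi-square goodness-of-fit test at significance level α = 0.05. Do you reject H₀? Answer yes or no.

reject H₀: yes

n = 109; E_i = n·p_i = [29.73, 39.64, 9.91, 19.82, 9.91]
χ² = (17−29.73)²/29.73 + (29−39.64)²/39.64 + (30−9.91)²/9.91 + (12−19.82)²/19.82 + (21−9.91)²/9.91 = 64.5359
df = 4
p-value (upper-tail) = 0.00000
At α=0.05: p < α → reject H₀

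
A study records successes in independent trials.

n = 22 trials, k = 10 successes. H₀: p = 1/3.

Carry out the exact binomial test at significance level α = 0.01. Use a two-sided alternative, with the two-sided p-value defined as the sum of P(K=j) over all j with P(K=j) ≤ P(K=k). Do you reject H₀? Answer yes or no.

reject H₀: no

Exact binomial: n=22, k=10, p₀=1/3=0.3333
P(X=j) = C(n,j)·p₀^j·(1−p₀)^(n−j); p = Σ P(X=j) over j with P(X=j) ≤ P(X=10)
p-value (two-sided) = 0.25930
At α=0.01: p ≥ α → fail to reject H₀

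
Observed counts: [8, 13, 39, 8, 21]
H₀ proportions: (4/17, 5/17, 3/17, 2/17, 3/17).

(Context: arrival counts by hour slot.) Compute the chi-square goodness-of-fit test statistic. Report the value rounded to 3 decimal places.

test statistic = 51.546

n = 89; E_i = n·p_i = [20.94, 26.18, 15.71, 10.47, 15.71]
χ² = (8−20.94)²/20.94 + (13−26.18)²/26.18 + (39−15.71)²/15.71 + (8−10.47)²/10.47 + (21−15.71)²/15.71 = 51.5461
df = 4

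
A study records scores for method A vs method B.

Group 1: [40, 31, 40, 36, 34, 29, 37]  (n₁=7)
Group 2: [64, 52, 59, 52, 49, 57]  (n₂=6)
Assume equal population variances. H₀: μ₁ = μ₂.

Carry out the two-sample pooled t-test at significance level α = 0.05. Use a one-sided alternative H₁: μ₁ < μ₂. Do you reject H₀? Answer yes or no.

x̄₁=35.286, s₁=4.231, n₁=7
x̄₂=55.500, s₂=5.541, n₂=6
s_p² = [6·4.231² + 5·5.541²]/11 = 23.7208
SE = √(s_p²·(1/7+1/6)) = 2.7096
t = (35.286−55.500)/2.7096 = -7.4601
df = 11
p-value (one-sided, H₁ less) = 0.00001
At α=0.05: p < α → reject H₀

reject H₀: yes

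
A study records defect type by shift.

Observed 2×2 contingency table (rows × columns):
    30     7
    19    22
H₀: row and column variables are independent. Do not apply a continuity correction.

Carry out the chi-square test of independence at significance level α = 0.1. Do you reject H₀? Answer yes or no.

reject H₀: yes

Row totals [37, 41], col totals [49, 29], n=78
χ² = (30−23.24)²/23.24 + (7−13.76)²/13.76 + (19−25.76)²/25.76 + (22−15.24)²/15.24 = 10.0493
df = 1
p-value (upper-tail) = 0.00152
At α=0.1: p < α → reject H₀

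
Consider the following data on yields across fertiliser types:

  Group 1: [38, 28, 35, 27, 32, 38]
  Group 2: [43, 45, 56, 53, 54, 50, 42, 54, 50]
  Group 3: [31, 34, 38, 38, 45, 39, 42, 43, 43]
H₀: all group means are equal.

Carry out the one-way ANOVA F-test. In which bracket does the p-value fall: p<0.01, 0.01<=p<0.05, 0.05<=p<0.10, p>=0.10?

p-value bracket: p<0.01

Group means [33.00, 49.67, 39.22], grand mean 41.583
SSB = Σnᵢ(x̄ᵢ−x̄)² = 1080.278; SSW = ΣΣ(x−x̄ᵢ)² = 497.556
MSB = 1080.278/2 = 540.1389; MSW = 497.556/21 = 23.6931
F = MSB/MSW = 22.7973
df = (2, 21)
p-value (upper-tail) = 0.00001
→ bracket: p<0.01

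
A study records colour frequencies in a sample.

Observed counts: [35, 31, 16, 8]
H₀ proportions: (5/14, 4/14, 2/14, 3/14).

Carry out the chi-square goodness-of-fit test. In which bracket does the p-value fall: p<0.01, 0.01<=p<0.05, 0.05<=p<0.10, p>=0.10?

n = 90; E_i = n·p_i = [32.14, 25.71, 12.86, 19.29]
χ² = (35−32.14)²/32.14 + (31−25.71)²/25.71 + (16−12.86)²/12.86 + (8−19.29)²/19.29 = 8.7130
df = 3
p-value (upper-tail) = 0.03336
→ bracket: 0.01<=p<0.05

p-value bracket: 0.01<=p<0.05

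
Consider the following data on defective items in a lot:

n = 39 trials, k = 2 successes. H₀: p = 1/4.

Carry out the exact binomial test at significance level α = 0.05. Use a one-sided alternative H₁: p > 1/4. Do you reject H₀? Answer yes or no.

reject H₀: no

Exact binomial: n=39, k=2, p₀=1/4=0.2500
P(X≥2) from Σ C(n,i)·p₀^i·(1−p₀)^(n−i)
p-value (one-sided, H₁ greater) = 0.99981
At α=0.05: p ≥ α → fail to reject H₀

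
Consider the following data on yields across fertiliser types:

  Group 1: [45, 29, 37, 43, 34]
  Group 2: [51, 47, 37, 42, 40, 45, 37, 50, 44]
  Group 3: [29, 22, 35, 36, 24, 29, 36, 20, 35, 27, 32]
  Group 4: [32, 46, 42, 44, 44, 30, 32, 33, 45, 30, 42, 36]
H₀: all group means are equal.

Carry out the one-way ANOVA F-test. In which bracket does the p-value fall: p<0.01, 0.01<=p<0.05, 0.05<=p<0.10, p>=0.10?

Group means [37.60, 43.67, 29.55, 38.00], grand mean 36.811
SSB = Σnᵢ(x̄ᵢ−x̄)² = 1023.748; SSW = ΣΣ(x−x̄ᵢ)² = 1163.927
MSB = 1023.748/3 = 341.2495; MSW = 1163.927/33 = 35.2705
F = MSB/MSW = 9.6752
df = (3, 33)
p-value (upper-tail) = 0.00010
→ bracket: p<0.01

p-value bracket: p<0.01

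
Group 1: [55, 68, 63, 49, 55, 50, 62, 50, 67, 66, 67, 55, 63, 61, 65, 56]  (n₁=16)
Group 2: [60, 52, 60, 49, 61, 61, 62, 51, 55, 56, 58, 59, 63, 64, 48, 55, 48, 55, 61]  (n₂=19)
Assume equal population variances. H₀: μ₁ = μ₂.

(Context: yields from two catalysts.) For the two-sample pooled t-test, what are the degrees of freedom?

degrees of freedom = 33

df = n₁ + n₂ − 2 = 16 + 19 − 2 = 33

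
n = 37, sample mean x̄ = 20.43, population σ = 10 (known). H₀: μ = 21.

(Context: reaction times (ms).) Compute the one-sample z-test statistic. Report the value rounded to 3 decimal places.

test statistic = -0.347

SE = σ/√n = 10/√37 = 1.6440
z = (x̄−μ₀)/SE = (20.43−21)/1.6440 = -0.3467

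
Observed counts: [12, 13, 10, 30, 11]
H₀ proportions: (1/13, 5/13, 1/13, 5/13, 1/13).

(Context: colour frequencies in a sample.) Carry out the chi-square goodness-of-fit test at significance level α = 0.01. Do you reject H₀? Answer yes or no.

reject H₀: yes

n = 76; E_i = n·p_i = [5.85, 29.23, 5.85, 29.23, 5.85]
χ² = (12−5.85)²/5.85 + (13−29.23)²/29.23 + (10−5.85)²/5.85 + (30−29.23)²/29.23 + (11−5.85)²/5.85 = 23.0053
df = 4
p-value (upper-tail) = 0.00013
At α=0.01: p < α → reject H₀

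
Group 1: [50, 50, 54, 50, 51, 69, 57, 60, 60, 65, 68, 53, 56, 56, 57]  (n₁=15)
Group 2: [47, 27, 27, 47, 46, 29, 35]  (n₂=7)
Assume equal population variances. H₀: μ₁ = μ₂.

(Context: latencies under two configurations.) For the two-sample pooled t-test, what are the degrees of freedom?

df = n₁ + n₂ − 2 = 15 + 7 − 2 = 20

degrees of freedom = 20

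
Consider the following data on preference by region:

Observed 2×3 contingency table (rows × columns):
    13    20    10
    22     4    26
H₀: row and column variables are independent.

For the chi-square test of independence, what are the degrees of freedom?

degrees of freedom = 2

df = (r−1)(c−1) = (2−1)·(3−1) = 2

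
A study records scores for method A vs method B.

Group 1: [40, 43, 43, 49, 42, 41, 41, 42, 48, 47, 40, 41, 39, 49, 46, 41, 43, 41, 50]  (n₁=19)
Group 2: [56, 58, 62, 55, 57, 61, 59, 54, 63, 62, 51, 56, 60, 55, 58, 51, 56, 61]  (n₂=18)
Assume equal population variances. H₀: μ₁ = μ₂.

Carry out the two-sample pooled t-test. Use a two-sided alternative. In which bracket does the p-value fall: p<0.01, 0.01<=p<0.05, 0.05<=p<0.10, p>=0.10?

x̄₁=43.474, s₁=3.518, n₁=19
x̄₂=57.500, s₂=3.601, n₂=18
s_p² = [18·3.518² + 17·3.601²]/35 = 12.6639
SE = √(s_p²·(1/19+1/18)) = 1.1705
t = (43.474−57.500)/1.1705 = -11.9832
df = 35
p-value (two-sided) = 0.00000
→ bracket: p<0.01

p-value bracket: p<0.01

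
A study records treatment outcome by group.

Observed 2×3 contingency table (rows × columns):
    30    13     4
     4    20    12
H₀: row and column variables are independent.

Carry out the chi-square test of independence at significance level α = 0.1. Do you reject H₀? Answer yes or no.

reject H₀: yes

Row totals [47, 36], col totals [34, 33, 16], n=83
χ² = (30−19.25)²/19.25 + (13−18.69)²/18.69 + (4−9.06)²/9.06 + (4−14.75)²/14.75 + (20−14.31)²/14.31 + (12−6.94)²/6.94 = 24.3368
df = 2
p-value (upper-tail) = 0.00001
At α=0.1: p < α → reject H₀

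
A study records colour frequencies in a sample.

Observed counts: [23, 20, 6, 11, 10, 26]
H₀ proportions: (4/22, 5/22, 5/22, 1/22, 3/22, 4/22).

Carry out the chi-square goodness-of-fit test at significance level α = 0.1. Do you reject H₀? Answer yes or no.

reject H₀: yes

n = 96; E_i = n·p_i = [17.45, 21.82, 21.82, 4.36, 13.09, 17.45]
χ² = (23−17.45)²/17.45 + (20−21.82)²/21.82 + (6−21.82)²/21.82 + (11−4.36)²/4.36 + (10−13.09)²/13.09 + (26−17.45)²/17.45 = 28.3878
df = 5
p-value (upper-tail) = 0.00003
At α=0.1: p < α → reject H₀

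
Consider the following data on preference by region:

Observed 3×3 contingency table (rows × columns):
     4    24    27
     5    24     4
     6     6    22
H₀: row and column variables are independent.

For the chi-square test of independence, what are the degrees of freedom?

degrees of freedom = 4

df = (r−1)(c−1) = (3−1)·(3−1) = 4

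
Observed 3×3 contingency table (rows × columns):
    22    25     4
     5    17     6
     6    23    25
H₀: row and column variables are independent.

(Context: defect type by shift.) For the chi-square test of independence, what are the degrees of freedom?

degrees of freedom = 4

df = (r−1)(c−1) = (3−1)·(3−1) = 4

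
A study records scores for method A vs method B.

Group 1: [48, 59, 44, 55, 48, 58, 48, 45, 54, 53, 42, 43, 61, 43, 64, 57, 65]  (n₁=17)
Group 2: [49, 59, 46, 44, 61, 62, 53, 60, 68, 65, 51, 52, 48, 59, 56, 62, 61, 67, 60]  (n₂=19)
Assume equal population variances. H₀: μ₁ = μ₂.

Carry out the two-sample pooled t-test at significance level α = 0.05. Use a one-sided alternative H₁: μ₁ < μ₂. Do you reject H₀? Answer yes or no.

x̄₁=52.176, s₁=7.667, n₁=17
x̄₂=57.000, s₂=7.095, n₂=19
s_p² = [16·7.667² + 18·7.095²]/34 = 54.3080
SE = √(s_p²·(1/17+1/19)) = 2.4603
t = (52.176−57.000)/2.4603 = -1.9606
df = 34
p-value (one-sided, H₁ less) = 0.02908
At α=0.05: p < α → reject H₀

reject H₀: yes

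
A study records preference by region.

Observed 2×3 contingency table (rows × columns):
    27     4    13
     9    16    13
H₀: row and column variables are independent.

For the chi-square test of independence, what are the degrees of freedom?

degrees of freedom = 2

df = (r−1)(c−1) = (2−1)·(3−1) = 2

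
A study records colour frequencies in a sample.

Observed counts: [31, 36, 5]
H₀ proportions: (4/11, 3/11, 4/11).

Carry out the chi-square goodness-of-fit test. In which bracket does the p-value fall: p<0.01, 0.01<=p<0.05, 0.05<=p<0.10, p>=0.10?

p-value bracket: p<0.01

n = 72; E_i = n·p_i = [26.18, 19.64, 26.18]
χ² = (31−26.18)²/26.18 + (36−19.64)²/19.64 + (5−26.18)²/26.18 = 31.6597
df = 2
p-value (upper-tail) = 0.00000
→ bracket: p<0.01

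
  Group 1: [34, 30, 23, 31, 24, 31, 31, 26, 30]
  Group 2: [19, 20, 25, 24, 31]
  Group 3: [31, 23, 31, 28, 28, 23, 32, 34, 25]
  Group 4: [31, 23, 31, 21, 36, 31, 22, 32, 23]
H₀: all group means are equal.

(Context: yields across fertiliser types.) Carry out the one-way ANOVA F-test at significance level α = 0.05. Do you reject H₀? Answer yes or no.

Group means [28.89, 23.80, 28.33, 27.78], grand mean 27.625
SSB = Σnᵢ(x̄ᵢ−x̄)² = 92.256; SSW = ΣΣ(x−x̄ᵢ)² = 569.244
MSB = 92.256/3 = 30.7519; MSW = 569.244/28 = 20.3302
F = MSB/MSW = 1.5126
df = (3, 28)
p-value (upper-tail) = 0.23290
At α=0.05: p ≥ α → fail to reject H₀

reject H₀: no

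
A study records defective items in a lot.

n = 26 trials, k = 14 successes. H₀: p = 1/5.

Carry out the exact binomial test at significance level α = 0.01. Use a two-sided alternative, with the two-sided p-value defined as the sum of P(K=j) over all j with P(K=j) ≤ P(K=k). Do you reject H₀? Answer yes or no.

reject H₀: yes

Exact binomial: n=26, k=14, p₀=1/5=0.2000
P(X=j) = C(n,j)·p₀^j·(1−p₀)^(n−j); p = Σ P(X=j) over j with P(X=j) ≤ P(X=14)
p-value (two-sided) = 0.00013
At α=0.01: p < α → reject H₀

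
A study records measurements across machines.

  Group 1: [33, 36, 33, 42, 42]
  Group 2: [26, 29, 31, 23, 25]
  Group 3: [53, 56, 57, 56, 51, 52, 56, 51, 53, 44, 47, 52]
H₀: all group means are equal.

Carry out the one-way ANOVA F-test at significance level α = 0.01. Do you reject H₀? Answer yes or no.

reject H₀: yes

Group means [37.20, 26.80, 52.33], grand mean 43.091
SSB = Σnᵢ(x̄ᵢ−x̄)² = 2525.552; SSW = ΣΣ(x−x̄ᵢ)² = 288.267
MSB = 2525.552/2 = 1262.7758; MSW = 288.267/19 = 15.1719
F = MSB/MSW = 83.2311
df = (2, 19)
p-value (upper-tail) = 0.00000
At α=0.01: p < α → reject H₀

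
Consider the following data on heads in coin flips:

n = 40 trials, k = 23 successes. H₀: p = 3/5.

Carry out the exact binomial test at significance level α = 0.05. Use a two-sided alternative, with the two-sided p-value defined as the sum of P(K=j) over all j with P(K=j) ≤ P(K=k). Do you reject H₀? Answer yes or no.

Exact binomial: n=40, k=23, p₀=3/5=0.6000
P(X=j) = C(n,j)·p₀^j·(1−p₀)^(n−j); p = Σ P(X=j) over j with P(X=j) ≤ P(X=23)
p-value (two-sided) = 0.74929
At α=0.05: p ≥ α → fail to reject H₀

reject H₀: no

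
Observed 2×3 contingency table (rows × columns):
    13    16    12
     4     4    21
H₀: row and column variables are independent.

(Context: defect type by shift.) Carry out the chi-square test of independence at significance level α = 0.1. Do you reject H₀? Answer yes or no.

reject H₀: yes

Row totals [41, 29], col totals [17, 20, 33], n=70
χ² = (13−9.96)²/9.96 + (16−11.71)²/11.71 + (12−19.33)²/19.33 + (4−7.04)²/7.04 + (4−8.29)²/8.29 + (21−13.67)²/13.67 = 12.7364
df = 2
p-value (upper-tail) = 0.00172
At α=0.1: p < α → reject H₀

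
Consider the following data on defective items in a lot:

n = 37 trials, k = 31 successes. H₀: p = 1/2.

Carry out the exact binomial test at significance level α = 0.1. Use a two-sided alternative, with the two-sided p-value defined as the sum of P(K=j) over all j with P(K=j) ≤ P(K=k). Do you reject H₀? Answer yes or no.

Exact binomial: n=37, k=31, p₀=1/2=0.5000
P(X=j) = C(n,j)·p₀^j·(1−p₀)^(n−j); p = Σ P(X=j) over j with P(X=j) ≤ P(X=31)
p-value (two-sided) = 0.00004
At α=0.1: p < α → reject H₀

reject H₀: yes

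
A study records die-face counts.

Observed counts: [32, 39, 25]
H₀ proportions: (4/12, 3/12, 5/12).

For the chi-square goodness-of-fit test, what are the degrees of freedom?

degrees of freedom = 2

df = k − 1 = 3 − 1 = 2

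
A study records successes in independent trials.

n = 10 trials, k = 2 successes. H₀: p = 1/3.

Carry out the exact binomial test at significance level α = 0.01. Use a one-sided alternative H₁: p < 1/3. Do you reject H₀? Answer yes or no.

reject H₀: no

Exact binomial: n=10, k=2, p₀=1/3=0.3333
P(X≤2) from Σ C(n,i)·p₀^i·(1−p₀)^(n−i)
p-value (one-sided, H₁ less) = 0.29914
At α=0.01: p ≥ α → fail to reject H₀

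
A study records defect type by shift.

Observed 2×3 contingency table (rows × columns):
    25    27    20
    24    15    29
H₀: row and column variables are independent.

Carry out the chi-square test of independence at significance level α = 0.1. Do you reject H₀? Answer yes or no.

Row totals [72, 68], col totals [49, 42, 49], n=140
χ² = (25−25.20)²/25.20 + (27−21.60)²/21.60 + (20−25.20)²/25.20 + (24−23.80)²/23.80 + (15−20.40)²/20.40 + (29−23.80)²/23.80 = 4.9918
df = 2
p-value (upper-tail) = 0.08242
At α=0.1: p < α → reject H₀

reject H₀: yes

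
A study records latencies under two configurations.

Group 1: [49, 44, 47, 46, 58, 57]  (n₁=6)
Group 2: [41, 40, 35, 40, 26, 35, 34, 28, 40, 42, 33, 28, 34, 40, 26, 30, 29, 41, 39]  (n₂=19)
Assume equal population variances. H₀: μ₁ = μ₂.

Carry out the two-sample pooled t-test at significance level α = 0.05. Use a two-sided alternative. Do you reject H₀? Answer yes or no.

reject H₀: yes

x̄₁=50.167, s₁=5.913, n₁=6
x̄₂=34.789, s₂=5.593, n₂=19
s_p² = [5·5.913² + 18·5.593²]/23 = 32.0866
SE = √(s_p²·(1/6+1/19)) = 2.6526
t = (50.167−34.789)/2.6526 = 5.7969
df = 23
p-value (two-sided) = 0.00001
At α=0.05: p < α → reject H₀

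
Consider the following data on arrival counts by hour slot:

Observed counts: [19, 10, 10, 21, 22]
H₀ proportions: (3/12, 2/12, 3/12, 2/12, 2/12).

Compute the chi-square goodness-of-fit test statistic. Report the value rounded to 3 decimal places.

test statistic = 15.488

n = 82; E_i = n·p_i = [20.50, 13.67, 20.50, 13.67, 13.67]
χ² = (19−20.50)²/20.50 + (10−13.67)²/13.67 + (10−20.50)²/20.50 + (21−13.67)²/13.67 + (22−13.67)²/13.67 = 15.4878
df = 4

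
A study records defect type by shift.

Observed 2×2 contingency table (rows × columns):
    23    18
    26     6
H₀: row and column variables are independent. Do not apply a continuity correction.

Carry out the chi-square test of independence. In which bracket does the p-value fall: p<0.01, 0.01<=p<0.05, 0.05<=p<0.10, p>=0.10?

p-value bracket: 0.01<=p<0.05

Row totals [41, 32], col totals [49, 24], n=73
χ² = (23−27.52)²/27.52 + (18−13.48)²/13.48 + (26−21.48)²/21.48 + (6−10.52)²/10.52 = 5.1524
df = 1
p-value (upper-tail) = 0.02321
→ bracket: 0.01<=p<0.05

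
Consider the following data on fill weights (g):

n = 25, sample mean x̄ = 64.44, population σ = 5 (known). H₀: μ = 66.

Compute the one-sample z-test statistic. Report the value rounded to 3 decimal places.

test statistic = -1.560

SE = σ/√n = 5/√25 = 1.0000
z = (x̄−μ₀)/SE = (64.44−66)/1.0000 = -1.5600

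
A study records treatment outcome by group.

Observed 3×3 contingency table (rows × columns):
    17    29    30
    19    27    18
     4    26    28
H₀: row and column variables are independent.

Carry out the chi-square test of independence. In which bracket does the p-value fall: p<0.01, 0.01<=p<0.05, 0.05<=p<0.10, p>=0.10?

p-value bracket: 0.01<=p<0.05

Row totals [76, 64, 58], col totals [40, 82, 76], n=198
χ² = (17−15.35)²/15.35 + (29−31.47)²/31.47 + (30−29.17)²/29.17 + (19−12.93)²/12.93 + (27−26.51)²/26.51 + (18−24.57)²/24.57 + (4−11.72)²/11.72 + (26−24.02)²/24.02 + (28−22.26)²/22.26 = 11.7336
df = 4
p-value (upper-tail) = 0.01945
→ bracket: 0.01<=p<0.05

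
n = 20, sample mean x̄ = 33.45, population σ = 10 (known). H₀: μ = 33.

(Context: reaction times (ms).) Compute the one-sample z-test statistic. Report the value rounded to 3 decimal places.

SE = σ/√n = 10/√20 = 2.2361
z = (x̄−μ₀)/SE = (33.45−33)/2.2361 = 0.2012

test statistic = 0.201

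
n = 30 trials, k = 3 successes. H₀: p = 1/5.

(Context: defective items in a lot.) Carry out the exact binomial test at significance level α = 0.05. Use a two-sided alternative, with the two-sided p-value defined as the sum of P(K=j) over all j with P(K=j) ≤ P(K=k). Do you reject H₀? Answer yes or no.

reject H₀: no

Exact binomial: n=30, k=3, p₀=1/5=0.2000
P(X=j) = C(n,j)·p₀^j·(1−p₀)^(n−j); p = Σ P(X=j) over j with P(X=j) ≤ P(X=3)
p-value (two-sided) = 0.25136
At α=0.05: p ≥ α → fail to reject H₀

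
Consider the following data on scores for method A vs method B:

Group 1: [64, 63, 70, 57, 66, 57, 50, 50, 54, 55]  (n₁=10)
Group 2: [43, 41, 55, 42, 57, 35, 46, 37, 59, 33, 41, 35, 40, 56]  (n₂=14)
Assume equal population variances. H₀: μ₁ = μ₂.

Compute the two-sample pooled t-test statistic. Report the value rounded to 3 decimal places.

test statistic = 4.254

x̄₁=58.600, s₁=6.835, n₁=10
x̄₂=44.286, s₂=8.914, n₂=14
s_p² = [9·6.835² + 13·8.914²]/22 = 66.0571
SE = √(s_p²·(1/10+1/14)) = 3.3651
t = (58.600−44.286)/3.3651 = 4.2537
df = 22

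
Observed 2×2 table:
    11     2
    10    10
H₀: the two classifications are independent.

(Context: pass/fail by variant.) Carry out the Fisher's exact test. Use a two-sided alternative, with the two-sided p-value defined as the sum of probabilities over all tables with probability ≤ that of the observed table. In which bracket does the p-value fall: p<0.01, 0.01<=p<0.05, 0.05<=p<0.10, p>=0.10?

p-value bracket: 0.05<=p<0.10

Margins: r₁=13, r₂=20, c₁=21, c₂=12, n=33
p_obs = C(13,11)·C(20,10)/C(33,21); sum pmf over tables with pmf ≤ p_obs
p-value (two-sided) = 0.06715
→ bracket: 0.05<=p<0.10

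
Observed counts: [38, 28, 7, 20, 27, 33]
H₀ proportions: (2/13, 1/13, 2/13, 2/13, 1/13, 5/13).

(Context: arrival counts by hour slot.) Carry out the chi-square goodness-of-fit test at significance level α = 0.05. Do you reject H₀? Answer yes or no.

reject H₀: yes

n = 153; E_i = n·p_i = [23.54, 11.77, 23.54, 23.54, 11.77, 58.85]
χ² = (38−23.54)²/23.54 + (28−11.77)²/11.77 + (7−23.54)²/23.54 + (20−23.54)²/23.54 + (27−11.77)²/11.77 + (33−58.85)²/58.85 = 74.4830
df = 5
p-value (upper-tail) = 0.00000
At α=0.05: p < α → reject H₀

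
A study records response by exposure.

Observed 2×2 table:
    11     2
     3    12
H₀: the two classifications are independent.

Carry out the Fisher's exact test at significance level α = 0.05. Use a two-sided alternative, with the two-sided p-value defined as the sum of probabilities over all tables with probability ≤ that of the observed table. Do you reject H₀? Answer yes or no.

Margins: r₁=13, r₂=15, c₁=14, c₂=14, n=28
p_obs = C(13,11)·C(15,3)/C(28,14); sum pmf over tables with pmf ≤ p_obs
p-value (two-sided) = 0.00184
At α=0.05: p < α → reject H₀

reject H₀: yes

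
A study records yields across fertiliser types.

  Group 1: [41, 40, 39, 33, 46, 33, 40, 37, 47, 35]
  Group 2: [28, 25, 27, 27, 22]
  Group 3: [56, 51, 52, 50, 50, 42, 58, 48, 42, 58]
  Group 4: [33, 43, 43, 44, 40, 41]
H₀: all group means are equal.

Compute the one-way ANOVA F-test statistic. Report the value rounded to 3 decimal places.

Group means [39.10, 25.80, 50.70, 40.67], grand mean 41.000
SSB = Σnᵢ(x̄ᵢ−x̄)² = 2132.867; SSW = ΣΣ(x−x̄ᵢ)² = 611.133
MSB = 2132.867/3 = 710.9556; MSW = 611.133/27 = 22.6346
F = MSB/MSW = 31.4102
df = (3, 27)

test statistic = 31.410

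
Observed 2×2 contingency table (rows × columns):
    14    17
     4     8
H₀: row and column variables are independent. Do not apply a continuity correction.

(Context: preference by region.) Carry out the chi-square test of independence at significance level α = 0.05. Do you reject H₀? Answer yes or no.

reject H₀: no

Row totals [31, 12], col totals [18, 25], n=43
χ² = (14−12.98)²/12.98 + (17−18.02)²/18.02 + (4−5.02)²/5.02 + (8−6.98)²/6.98 = 0.4973
df = 1
p-value (upper-tail) = 0.48069
At α=0.05: p ≥ α → fail to reject H₀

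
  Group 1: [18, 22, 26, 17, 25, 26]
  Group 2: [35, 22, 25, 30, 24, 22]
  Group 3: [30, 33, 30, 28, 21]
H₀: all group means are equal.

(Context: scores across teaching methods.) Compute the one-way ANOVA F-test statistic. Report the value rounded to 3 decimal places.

test statistic = 2.517

Group means [22.33, 26.33, 28.40], grand mean 25.529
SSB = Σnᵢ(x̄ᵢ−x̄)² = 106.369; SSW = ΣΣ(x−x̄ᵢ)² = 295.867
MSB = 106.369/2 = 53.1843; MSW = 295.867/14 = 21.1333
F = MSB/MSW = 2.5166
df = (2, 14)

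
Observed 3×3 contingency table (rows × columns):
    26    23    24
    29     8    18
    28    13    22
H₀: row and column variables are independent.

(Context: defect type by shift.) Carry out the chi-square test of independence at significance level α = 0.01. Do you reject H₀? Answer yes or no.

reject H₀: no

Row totals [73, 55, 63], col totals [83, 44, 64], n=191
χ² = (26−31.72)²/31.72 + (23−16.82)²/16.82 + (24−24.46)²/24.46 + (29−23.90)²/23.90 + (8−12.67)²/12.67 + (18−18.43)²/18.43 + (28−27.38)²/27.38 + (13−14.51)²/14.51 + (22−21.11)²/21.11 = 6.3433
df = 4
p-value (upper-tail) = 0.17493
At α=0.01: p ≥ α → fail to reject H₀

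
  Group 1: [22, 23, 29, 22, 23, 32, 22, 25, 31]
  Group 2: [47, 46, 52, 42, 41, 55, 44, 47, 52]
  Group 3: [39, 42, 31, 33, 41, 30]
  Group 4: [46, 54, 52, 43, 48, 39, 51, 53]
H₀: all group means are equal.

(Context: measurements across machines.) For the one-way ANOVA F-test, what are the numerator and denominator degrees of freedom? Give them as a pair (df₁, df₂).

k = 4 groups, N = 32 total
df = (k−1, N−k) = (4−1, 32−4) = (3, 28)

degrees of freedom = [3, 28]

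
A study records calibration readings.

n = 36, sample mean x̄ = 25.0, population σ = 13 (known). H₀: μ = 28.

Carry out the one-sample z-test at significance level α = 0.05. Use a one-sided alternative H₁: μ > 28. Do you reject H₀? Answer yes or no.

SE = σ/√n = 13/√36 = 2.1667
z = (x̄−μ₀)/SE = (25.0−28)/2.1667 = -1.3846
p-value (one-sided, H₁ greater) = 0.91691
At α=0.05: p ≥ α → fail to reject H₀

reject H₀: no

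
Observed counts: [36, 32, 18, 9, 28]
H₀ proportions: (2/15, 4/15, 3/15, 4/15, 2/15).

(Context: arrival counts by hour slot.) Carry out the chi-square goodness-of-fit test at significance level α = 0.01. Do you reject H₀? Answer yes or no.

n = 123; E_i = n·p_i = [16.40, 32.80, 24.60, 32.80, 16.40]
χ² = (36−16.40)²/16.40 + (32−32.80)²/32.80 + (18−24.60)²/24.60 + (9−32.80)²/32.80 + (28−16.40)²/16.40 = 50.6890
df = 4
p-value (upper-tail) = 0.00000
At α=0.01: p < α → reject H₀

reject H₀: yes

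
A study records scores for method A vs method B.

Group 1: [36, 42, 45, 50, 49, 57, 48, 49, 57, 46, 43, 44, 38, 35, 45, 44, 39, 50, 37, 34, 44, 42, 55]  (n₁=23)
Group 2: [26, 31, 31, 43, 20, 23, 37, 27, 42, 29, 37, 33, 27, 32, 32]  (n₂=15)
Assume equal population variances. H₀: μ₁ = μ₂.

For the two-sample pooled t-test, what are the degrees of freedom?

degrees of freedom = 36

df = n₁ + n₂ − 2 = 23 + 15 − 2 = 36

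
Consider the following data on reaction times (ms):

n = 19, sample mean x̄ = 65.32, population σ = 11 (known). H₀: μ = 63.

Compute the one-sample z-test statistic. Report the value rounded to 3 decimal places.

SE = σ/√n = 11/√19 = 2.5236
z = (x̄−μ₀)/SE = (65.32−63)/2.5236 = 0.9193

test statistic = 0.919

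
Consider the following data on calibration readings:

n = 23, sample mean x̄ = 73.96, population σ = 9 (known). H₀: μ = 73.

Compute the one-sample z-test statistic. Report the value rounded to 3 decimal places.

test statistic = 0.512

SE = σ/√n = 9/√23 = 1.8766
z = (x̄−μ₀)/SE = (73.96−73)/1.8766 = 0.5116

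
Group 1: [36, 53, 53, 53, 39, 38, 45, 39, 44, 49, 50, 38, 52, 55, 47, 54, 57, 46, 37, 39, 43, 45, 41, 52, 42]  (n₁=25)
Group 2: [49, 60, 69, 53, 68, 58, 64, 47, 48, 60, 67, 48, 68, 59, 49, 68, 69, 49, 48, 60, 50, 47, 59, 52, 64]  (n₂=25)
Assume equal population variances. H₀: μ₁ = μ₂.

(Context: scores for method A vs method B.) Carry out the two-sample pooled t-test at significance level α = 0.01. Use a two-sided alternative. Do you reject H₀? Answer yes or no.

x̄₁=45.880, s₁=6.528, n₁=25
x̄₂=57.320, s₂=8.184, n₂=25
s_p² = [24·6.528² + 24·8.184²]/48 = 54.7933
SE = √(s_p²·(1/25+1/25)) = 2.0937
t = (45.880−57.320)/2.0937 = -5.4641
df = 48
p-value (two-sided) = 0.00000
At α=0.01: p < α → reject H₀

reject H₀: yes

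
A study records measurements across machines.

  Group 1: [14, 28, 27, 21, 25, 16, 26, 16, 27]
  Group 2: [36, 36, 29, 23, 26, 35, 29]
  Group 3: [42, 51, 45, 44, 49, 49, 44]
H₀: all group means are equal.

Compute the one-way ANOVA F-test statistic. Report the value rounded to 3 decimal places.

Group means [22.22, 30.57, 46.29], grand mean 32.087
SSB = Σnᵢ(x̄ᵢ−x̄)² = 2303.128; SSW = ΣΣ(x−x̄ᵢ)² = 476.698
MSB = 2303.128/2 = 1151.5638; MSW = 476.698/20 = 23.8349
F = MSB/MSW = 48.3141
df = (2, 20)

test statistic = 48.314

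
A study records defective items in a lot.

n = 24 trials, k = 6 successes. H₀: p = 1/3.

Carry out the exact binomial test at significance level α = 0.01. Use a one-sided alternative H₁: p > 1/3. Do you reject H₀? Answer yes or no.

reject H₀: no

Exact binomial: n=24, k=6, p₀=1/3=0.3333
P(X≥6) from Σ C(n,i)·p₀^i·(1−p₀)^(n−i)
p-value (one-sided, H₁ greater) = 0.86175
At α=0.01: p ≥ α → fail to reject H₀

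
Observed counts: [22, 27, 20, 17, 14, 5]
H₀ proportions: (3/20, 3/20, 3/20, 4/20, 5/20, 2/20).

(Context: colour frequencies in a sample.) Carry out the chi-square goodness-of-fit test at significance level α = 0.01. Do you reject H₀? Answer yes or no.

reject H₀: yes

n = 105; E_i = n·p_i = [15.75, 15.75, 15.75, 21.00, 26.25, 10.50]
χ² = (22−15.75)²/15.75 + (27−15.75)²/15.75 + (20−15.75)²/15.75 + (17−21.00)²/21.00 + (14−26.25)²/26.25 + (5−10.50)²/10.50 = 21.0222
df = 5
p-value (upper-tail) = 0.00080
At α=0.01: p < α → reject H₀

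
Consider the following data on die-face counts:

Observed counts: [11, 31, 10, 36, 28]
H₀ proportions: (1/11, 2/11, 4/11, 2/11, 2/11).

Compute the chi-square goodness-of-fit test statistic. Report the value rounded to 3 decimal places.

n = 116; E_i = n·p_i = [10.55, 21.09, 42.18, 21.09, 21.09]
χ² = (11−10.55)²/10.55 + (31−21.09)²/21.09 + (10−42.18)²/42.18 + (36−21.09)²/21.09 + (28−21.09)²/21.09 = 42.0302
df = 4

test statistic = 42.030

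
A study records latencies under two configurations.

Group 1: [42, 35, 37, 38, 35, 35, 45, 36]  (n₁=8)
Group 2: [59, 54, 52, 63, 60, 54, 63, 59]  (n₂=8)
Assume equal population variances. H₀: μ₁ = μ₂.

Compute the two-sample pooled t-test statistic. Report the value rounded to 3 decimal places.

x̄₁=37.875, s₁=3.720, n₁=8
x̄₂=58.000, s₂=4.209, n₂=8
s_p² = [7·3.720² + 7·4.209²]/14 = 15.7768
SE = √(s_p²·(1/8+1/8)) = 1.9860
t = (37.875−58.000)/1.9860 = -10.1334
df = 14

test statistic = -10.133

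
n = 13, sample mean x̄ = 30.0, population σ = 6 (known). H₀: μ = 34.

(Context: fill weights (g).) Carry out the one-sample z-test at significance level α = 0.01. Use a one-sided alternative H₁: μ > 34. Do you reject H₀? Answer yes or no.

reject H₀: no

SE = σ/√n = 6/√13 = 1.6641
z = (x̄−μ₀)/SE = (30.0−34)/1.6641 = -2.4037
p-value (one-sided, H₁ greater) = 0.99188
At α=0.01: p ≥ α → fail to reject H₀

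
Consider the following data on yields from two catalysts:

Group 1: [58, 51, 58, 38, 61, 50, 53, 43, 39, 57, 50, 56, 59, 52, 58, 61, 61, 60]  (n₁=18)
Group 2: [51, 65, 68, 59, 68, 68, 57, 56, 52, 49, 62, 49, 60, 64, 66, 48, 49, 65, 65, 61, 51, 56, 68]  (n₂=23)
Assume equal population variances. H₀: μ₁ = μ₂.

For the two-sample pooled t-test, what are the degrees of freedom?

degrees of freedom = 39

df = n₁ + n₂ − 2 = 18 + 23 − 2 = 39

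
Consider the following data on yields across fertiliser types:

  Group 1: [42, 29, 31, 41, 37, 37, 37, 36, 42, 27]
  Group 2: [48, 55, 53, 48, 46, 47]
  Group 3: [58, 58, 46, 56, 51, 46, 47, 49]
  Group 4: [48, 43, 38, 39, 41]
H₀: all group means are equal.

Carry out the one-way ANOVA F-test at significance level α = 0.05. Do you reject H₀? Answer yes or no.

reject H₀: yes

Group means [35.90, 49.50, 51.38, 41.80], grand mean 44.000
SSB = Σnᵢ(x̄ᵢ−x̄)² = 1296.925; SSW = ΣΣ(x−x̄ᵢ)² = 575.075
MSB = 1296.925/3 = 432.3083; MSW = 575.075/25 = 23.0030
F = MSB/MSW = 18.7936
df = (3, 25)
p-value (upper-tail) = 0.00000
At α=0.05: p < α → reject H₀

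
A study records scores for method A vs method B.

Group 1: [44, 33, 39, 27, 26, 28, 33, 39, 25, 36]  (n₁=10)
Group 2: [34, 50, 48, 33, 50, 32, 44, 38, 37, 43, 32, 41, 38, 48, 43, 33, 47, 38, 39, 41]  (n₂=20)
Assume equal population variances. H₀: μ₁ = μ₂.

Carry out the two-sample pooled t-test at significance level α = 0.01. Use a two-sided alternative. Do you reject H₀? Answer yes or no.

x̄₁=33.000, s₁=6.464, n₁=10
x̄₂=40.450, s₂=6.039, n₂=20
s_p² = [9·6.464² + 19·6.039²]/28 = 38.1768
SE = √(s_p²·(1/10+1/20)) = 2.3930
t = (33.000−40.450)/2.3930 = -3.1132
df = 28
p-value (two-sided) = 0.00424
At α=0.01: p < α → reject H₀

reject H₀: yes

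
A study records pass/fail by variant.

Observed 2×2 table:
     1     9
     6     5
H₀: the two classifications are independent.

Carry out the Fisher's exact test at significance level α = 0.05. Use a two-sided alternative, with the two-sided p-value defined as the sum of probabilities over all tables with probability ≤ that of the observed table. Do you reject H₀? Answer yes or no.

Margins: r₁=10, r₂=11, c₁=7, c₂=14, n=21
p_obs = C(10,1)·C(11,6)/C(21,7); sum pmf over tables with pmf ≤ p_obs
p-value (two-sided) = 0.06347
At α=0.05: p ≥ α → fail to reject H₀

reject H₀: no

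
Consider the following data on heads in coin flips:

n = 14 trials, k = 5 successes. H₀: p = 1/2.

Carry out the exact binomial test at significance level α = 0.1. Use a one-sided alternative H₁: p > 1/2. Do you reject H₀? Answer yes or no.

reject H₀: no

Exact binomial: n=14, k=5, p₀=1/2=0.5000
P(X≥5) from Σ C(n,i)·p₀^i·(1−p₀)^(n−i)
p-value (one-sided, H₁ greater) = 0.91022
At α=0.1: p ≥ α → fail to reject H₀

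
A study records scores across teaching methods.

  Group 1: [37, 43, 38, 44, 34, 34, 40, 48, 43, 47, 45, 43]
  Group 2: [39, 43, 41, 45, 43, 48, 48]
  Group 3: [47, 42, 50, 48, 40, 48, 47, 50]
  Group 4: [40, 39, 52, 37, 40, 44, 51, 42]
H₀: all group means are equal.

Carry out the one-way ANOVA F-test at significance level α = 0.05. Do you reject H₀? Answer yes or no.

Group means [41.33, 43.86, 46.50, 43.12], grand mean 43.429
SSB = Σnᵢ(x̄ᵢ−x̄)² = 130.173; SSW = ΣΣ(x−x̄ᵢ)² = 622.399
MSB = 130.173/3 = 43.3909; MSW = 622.399/31 = 20.0774
F = MSB/MSW = 2.1612
df = (3, 31)
p-value (upper-tail) = 0.11261
At α=0.05: p ≥ α → fail to reject H₀

reject H₀: no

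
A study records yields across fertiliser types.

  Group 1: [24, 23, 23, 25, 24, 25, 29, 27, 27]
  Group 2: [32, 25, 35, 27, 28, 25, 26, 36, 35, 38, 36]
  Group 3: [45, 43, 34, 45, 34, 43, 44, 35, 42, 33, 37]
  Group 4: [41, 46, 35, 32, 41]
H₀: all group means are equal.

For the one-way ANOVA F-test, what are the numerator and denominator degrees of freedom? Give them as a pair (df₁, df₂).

degrees of freedom = [3, 32]

k = 4 groups, N = 36 total
df = (k−1, N−k) = (4−1, 36−4) = (3, 32)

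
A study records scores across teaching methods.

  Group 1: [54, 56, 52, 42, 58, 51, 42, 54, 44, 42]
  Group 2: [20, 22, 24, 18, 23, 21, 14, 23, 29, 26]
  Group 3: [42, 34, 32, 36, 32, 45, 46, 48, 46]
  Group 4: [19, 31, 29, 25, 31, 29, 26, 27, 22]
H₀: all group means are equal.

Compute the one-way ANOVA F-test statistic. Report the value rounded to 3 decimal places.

test statistic = 53.086

Group means [49.50, 22.00, 40.11, 26.56], grand mean 34.605
SSB = Σnᵢ(x̄ᵢ−x̄)² = 4663.468; SSW = ΣΣ(x−x̄ᵢ)² = 995.611
MSB = 4663.468/3 = 1554.4893; MSW = 995.611/34 = 29.2827
F = MSB/MSW = 53.0856
df = (3, 34)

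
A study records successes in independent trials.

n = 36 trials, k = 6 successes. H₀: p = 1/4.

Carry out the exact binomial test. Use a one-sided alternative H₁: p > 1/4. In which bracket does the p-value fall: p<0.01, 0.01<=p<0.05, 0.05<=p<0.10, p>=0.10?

Exact binomial: n=36, k=6, p₀=1/4=0.2500
P(X≥6) from Σ C(n,i)·p₀^i·(1−p₀)^(n−i)
p-value (one-sided, H₁ greater) = 0.91653
→ bracket: p>=0.10

p-value bracket: p>=0.10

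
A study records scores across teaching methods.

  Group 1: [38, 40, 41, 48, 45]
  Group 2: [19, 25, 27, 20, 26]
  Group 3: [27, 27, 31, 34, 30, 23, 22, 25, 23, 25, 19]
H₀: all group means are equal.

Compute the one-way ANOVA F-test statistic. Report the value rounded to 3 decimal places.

Group means [42.40, 23.40, 26.00], grand mean 29.286
SSB = Σnᵢ(x̄ᵢ−x̄)² = 1151.886; SSW = ΣΣ(x−x̄ᵢ)² = 310.400
MSB = 1151.886/2 = 575.9429; MSW = 310.400/18 = 17.2444
F = MSB/MSW = 33.3987
df = (2, 18)

test statistic = 33.399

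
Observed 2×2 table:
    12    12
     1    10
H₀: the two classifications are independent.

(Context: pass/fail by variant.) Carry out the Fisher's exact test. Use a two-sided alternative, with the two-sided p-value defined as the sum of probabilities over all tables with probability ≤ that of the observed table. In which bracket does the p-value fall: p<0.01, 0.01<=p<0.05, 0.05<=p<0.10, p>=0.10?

Margins: r₁=24, r₂=11, c₁=13, c₂=22, n=35
p_obs = C(24,12)·C(11,1)/C(35,13); sum pmf over tables with pmf ≤ p_obs
p-value (two-sided) = 0.02700
→ bracket: 0.01<=p<0.05

p-value bracket: 0.01<=p<0.05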